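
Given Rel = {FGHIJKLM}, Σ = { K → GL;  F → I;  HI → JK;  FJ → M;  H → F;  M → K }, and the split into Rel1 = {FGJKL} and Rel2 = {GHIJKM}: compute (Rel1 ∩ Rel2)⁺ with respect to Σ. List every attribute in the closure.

GJKL

Rel1 ∩ Rel2 = {GJK}.
K → GL applies, adding L
Closure: {GJKL}.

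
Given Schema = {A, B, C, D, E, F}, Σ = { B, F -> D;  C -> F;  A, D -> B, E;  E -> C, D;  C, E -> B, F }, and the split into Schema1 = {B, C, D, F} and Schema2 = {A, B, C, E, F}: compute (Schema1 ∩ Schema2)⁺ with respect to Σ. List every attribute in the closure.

B, C, D, F

Schema1 ∩ Schema2 = {B, C, F}.
B, F → D applies, adding D
Closure: {B, C, D, F}.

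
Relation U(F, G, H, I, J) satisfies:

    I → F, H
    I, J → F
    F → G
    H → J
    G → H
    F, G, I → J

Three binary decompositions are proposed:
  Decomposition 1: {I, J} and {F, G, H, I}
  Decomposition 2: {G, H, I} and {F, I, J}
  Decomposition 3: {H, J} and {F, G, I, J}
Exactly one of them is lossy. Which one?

Decomposition 3

Decomposition 1: common = {I}, closure = {F, G, H, I, J} → lossless.
Decomposition 2: common = {I}, closure = {F, G, H, I, J} → lossless.
Decomposition 3: common = {J}, closure = {J} → lossy.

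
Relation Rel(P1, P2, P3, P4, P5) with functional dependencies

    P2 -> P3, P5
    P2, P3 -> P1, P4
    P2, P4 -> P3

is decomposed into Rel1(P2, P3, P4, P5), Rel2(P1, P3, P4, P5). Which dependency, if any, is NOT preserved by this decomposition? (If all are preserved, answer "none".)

Check P2, P3 → P1, P4: no single fragment contains all of {P1, P2, P3, P4}, and the restricted closure of {P2, P3} across the fragments never reaches {P1, P4}.
P2 → P3, P5 is preserved.
P2, P4 → P3 is preserved.

P2, P3 -> P1, P4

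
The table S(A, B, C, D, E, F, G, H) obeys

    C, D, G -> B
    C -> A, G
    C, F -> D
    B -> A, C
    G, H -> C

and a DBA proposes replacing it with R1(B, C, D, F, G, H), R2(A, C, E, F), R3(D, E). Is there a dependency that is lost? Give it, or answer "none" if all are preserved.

none

C, D, G → B lies within R1.
C → A, G: restricted closure across fragments reaches A, G.
C, F → D lies within R1.
B → A, C: restricted closure across fragments reaches A, C.
G, H → C lies within R1.
Every dependency is enforceable on the fragments, so the decomposition is dependency-preserving.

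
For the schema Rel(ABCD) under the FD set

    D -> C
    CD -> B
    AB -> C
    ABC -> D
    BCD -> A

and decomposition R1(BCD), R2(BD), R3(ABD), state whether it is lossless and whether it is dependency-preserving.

lossless and dependency-preserving

Lossless test (chase): Rows 1 and 2 agree on D; apply D→C and equate their C entries. Rows 1 and 3 agree on D; apply D→C and equate their C entries. Rows 1 and 2 agree on BCD; apply BCD→A and equate their A entries. Rows 1 and 3 agree on BCD; apply BCD→A and equate their A entries. Row 1 is now all distinguished symbols — the join is lossless.
Dependency preservation: AB → C; ABC → D; BCD → A are not contained in any single fragment, but the restricted closure of each left-hand side across the fragments still reaches the right-hand side; the remaining FDs each lie inside some fragment. All dependencies are preserved.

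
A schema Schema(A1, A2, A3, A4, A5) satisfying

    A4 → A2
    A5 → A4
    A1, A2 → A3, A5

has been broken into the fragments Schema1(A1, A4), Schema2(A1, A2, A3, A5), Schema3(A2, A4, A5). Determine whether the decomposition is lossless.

Yes

Chase test. Columns are A1, A2, A3, A4, A5; row i has aⱼ where attribute j ∈ Schemai, else bᵢⱼ.
Initial tableau (one row per fragment):
  row 1: a1 b12 b13 a4 b15
  row 2: a1 a2 a3 b24 a5
  row 3: b31 a2 b33 a4 a5
Rows 1 and 3 agree on A4; apply A4→A2 and equate their A2 entries.
Rows 2 and 3 agree on A5; apply A5→A4 and equate their A4 entries.
Rows 1 and 2 agree on A1, A2; apply A1, A2→A3, A5 and equate their A3, A5 entries.
Row 1 is now all distinguished symbols — the join is lossless.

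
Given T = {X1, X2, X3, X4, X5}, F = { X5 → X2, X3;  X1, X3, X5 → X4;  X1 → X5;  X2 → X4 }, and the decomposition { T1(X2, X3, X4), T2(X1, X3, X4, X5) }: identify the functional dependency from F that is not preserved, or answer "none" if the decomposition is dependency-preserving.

X5 → X2, X3

Check X5 → X2, X3: no single fragment contains all of {X2, X3, X5}, and the restricted closure of {X5} across the fragments never reaches {X2, X3}.
X1, X3, X5 → X4 is preserved.
X1 → X5 is preserved.
X2 → X4 is preserved.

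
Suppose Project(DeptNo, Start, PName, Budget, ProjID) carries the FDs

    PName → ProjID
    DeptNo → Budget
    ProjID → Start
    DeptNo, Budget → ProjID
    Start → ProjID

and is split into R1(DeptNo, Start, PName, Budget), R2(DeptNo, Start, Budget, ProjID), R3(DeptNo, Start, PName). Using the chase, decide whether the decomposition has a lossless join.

Chase test. Columns are DeptNo, Start, PName, Budget, ProjID; row i has aⱼ where attribute j ∈ Ri, else bᵢⱼ.
Initial tableau (one row per fragment):
  row 1: a1 a2 a3 a4 b15
  row 2: a1 a2 b23 a4 a5
  row 3: a1 a2 a3 b34 b35
Rows 1 and 3 agree on PName; apply PName→ProjID and equate their ProjID entries.
Rows 1 and 3 agree on DeptNo; apply DeptNo→Budget and equate their Budget entries.
Rows 1 and 2 agree on DeptNo, Budget; apply DeptNo, Budget→ProjID and equate their ProjID entries.
Row 1 is now all distinguished symbols — the join is lossless.

Yes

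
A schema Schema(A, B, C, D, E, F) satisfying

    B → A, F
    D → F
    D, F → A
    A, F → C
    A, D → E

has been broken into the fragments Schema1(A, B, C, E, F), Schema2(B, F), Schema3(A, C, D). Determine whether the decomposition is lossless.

No

Chase test. Columns are A, B, C, D, E, F; row i has aⱼ where attribute j ∈ Schemai, else bᵢⱼ.
Initial tableau (one row per fragment):
  row 1: a1 a2 a3 b14 a5 a6
  row 2: b21 a2 b23 b24 b25 a6
  row 3: a1 b32 a3 a4 b35 b36
Rows 1 and 2 agree on B; apply B→A, F and equate their A, F entries.
Rows 1 and 2 agree on A, F; apply A, F→C and equate their C entries.
No row becomes fully distinguished — the join is lossy.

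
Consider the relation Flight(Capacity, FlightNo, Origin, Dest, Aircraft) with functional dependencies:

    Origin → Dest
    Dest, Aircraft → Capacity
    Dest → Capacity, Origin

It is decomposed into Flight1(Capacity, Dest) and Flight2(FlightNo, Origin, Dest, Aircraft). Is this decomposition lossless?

Common attributes: Flight1 ∩ Flight2 = {Dest}.
Closure of {Dest}: Dest → Capacity, Origin applies, adding Capacity, Origin. So (Dest)⁺ = {Capacity, Origin, Dest}.
This closure contains every attribute of Flight1, so Flight1 ∩ Flight2 → Flight1. The join is lossless.

Yes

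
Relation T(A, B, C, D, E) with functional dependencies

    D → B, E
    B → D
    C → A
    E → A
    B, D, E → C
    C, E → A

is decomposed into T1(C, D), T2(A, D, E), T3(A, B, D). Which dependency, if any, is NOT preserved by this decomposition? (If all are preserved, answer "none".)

C → A

Check C → A: no single fragment contains all of {A, C}, and the restricted closure of {C} across the fragments never reaches {A}.
D → B, E is preserved.
B → D is preserved.
E → A is preserved.
B, D, E → C is preserved.
C, E → A is preserved.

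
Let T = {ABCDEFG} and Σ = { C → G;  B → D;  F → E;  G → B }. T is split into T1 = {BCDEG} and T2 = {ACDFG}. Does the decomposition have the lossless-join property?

No

Common attributes: T1 ∩ T2 = {CDG}.
Closure of {CDG}: G → B applies, adding B. So (CDG)⁺ = {BCDG}.
The closure contains neither all of T1 = {BCDEG} nor all of T2 = {ACDFG}, so the common attributes are not a superkey of either fragment. The join is lossy.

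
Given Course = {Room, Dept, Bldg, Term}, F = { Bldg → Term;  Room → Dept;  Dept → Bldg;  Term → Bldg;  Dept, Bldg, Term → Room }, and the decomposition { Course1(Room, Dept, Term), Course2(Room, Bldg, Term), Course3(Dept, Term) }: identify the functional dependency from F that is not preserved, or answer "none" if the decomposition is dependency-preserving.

Bldg → Term lies within Course2.
Room → Dept lies within Course1.
Dept → Bldg: restricted closure across fragments reaches Bldg.
Term → Bldg lies within Course2.
Dept, Bldg, Term → Room: restricted closure across fragments reaches Room.
Every dependency is enforceable on the fragments, so the decomposition is dependency-preserving.

none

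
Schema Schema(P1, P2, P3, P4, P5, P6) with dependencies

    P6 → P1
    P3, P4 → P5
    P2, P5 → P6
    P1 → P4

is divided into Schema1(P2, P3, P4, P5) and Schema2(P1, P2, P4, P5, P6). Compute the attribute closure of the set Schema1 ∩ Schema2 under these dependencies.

Schema1 ∩ Schema2 = {P2, P4, P5}.
P2, P5 → P6 applies, adding P6
P6 → P1 applies, adding P1
Closure: {P1, P2, P4, P5, P6}.

P1, P2, P4, P5, P6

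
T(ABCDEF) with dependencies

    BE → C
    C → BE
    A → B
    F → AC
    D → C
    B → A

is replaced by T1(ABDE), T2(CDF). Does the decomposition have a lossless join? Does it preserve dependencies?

lossless but not dependency-preserving

Lossless test: (D)⁺ = {ABCDE}, which contains all of one fragment — lossless.
Dependency preservation: the restricted closure of {BE} across the fragments never reaches {C}, so BE → C cannot be enforced without a join — not preserved.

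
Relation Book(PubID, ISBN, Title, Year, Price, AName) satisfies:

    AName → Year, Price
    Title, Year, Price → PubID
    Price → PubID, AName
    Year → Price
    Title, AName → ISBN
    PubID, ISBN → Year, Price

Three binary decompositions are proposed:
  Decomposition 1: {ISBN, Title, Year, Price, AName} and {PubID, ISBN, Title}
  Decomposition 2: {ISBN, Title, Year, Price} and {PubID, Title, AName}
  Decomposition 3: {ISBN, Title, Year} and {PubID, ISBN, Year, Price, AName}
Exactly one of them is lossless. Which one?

Decomposition 3

Decomposition 1: common = {ISBN, Title}, closure = {ISBN, Title} → lossy.
Decomposition 2: common = {Title}, closure = {Title} → lossy.
Decomposition 3: common = {ISBN, Year}, closure = {PubID, ISBN, Year, Price, AName} → lossless.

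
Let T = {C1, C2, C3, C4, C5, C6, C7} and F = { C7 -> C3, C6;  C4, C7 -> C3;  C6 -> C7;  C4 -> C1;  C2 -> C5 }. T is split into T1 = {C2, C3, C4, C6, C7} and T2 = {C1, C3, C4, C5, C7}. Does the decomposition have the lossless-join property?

Common attributes: T1 ∩ T2 = {C3, C4, C7}.
Closure of {C3, C4, C7}: C7 → C3, C6 applies, adding C6; C4 → C1 applies, adding C1. So (C3, C4, C7)⁺ = {C1, C3, C4, C6, C7}.
The closure contains neither all of T1 = {C2, C3, C4, C6, C7} nor all of T2 = {C1, C3, C4, C5, C7}, so the common attributes are not a superkey of either fragment. The join is lossy.

No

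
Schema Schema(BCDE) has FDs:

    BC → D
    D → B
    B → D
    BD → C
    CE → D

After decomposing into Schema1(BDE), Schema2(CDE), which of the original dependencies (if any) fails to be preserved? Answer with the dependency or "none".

BC → D: restricted closure across fragments reaches D.
D → B lies within Schema1.
B → D lies within Schema1.
BD → C: restricted closure across fragments reaches C.
CE → D lies within Schema2.
Every dependency is enforceable on the fragments, so the decomposition is dependency-preserving.

none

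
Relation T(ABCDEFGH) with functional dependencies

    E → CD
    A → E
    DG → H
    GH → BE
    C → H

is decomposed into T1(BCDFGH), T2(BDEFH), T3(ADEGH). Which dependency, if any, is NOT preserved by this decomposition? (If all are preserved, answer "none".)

Check E → CD: no single fragment contains all of {CDE}, and the restricted closure of {E} across the fragments never reaches {CD}.
A → E is preserved.
DG → H is preserved.
GH → BE is preserved.
C → H is preserved.

E → CD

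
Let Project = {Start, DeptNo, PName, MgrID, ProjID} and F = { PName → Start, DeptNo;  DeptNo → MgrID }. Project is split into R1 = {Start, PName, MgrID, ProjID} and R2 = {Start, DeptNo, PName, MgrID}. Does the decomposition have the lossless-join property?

Common attributes: R1 ∩ R2 = {Start, PName, MgrID}.
Closure of {Start, PName, MgrID}: PName → Start, DeptNo applies, adding DeptNo. So (Start, PName, MgrID)⁺ = {Start, DeptNo, PName, MgrID}.
This closure contains every attribute of R2, so R1 ∩ R2 → R2. The join is lossless.

Yes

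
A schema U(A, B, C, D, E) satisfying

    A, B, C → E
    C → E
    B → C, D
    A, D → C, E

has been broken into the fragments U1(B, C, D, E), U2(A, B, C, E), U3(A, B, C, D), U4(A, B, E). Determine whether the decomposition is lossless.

Yes

Chase test. Columns are A, B, C, D, E; row i has aⱼ where attribute j ∈ Ui, else bᵢⱼ.
Initial tableau (one row per fragment):
  row 1: b11 a2 a3 a4 a5
  row 2: a1 a2 a3 b24 a5
  row 3: a1 a2 a3 a4 b35
  row 4: a1 a2 b43 b44 a5
Rows 2 and 3 agree on A, B, C; apply A, B, C→E and equate their E entries.
Rows 1 and 2 agree on B; apply B→C, D and equate their C, D entries.
Rows 1 and 4 agree on B; apply B→C, D and equate their C, D entries.
Row 2 is now all distinguished symbols — the join is lossless.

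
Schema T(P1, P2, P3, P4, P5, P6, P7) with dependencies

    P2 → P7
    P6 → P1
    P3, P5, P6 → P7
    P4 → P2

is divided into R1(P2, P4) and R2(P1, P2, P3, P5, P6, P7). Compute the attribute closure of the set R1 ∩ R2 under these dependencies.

R1 ∩ R2 = {P2}.
P2 → P7 applies, adding P7
Closure: {P2, P7}.

P2, P7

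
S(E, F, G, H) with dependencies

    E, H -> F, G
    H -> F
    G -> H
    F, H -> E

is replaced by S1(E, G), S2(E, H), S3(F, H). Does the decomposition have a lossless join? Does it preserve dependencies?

Lossless test (chase): Rows 2 and 3 agree on H; apply H→F and equate their F entries. Rows 2 and 3 agree on F, H; apply F, H→E and equate their E entries. Rows 2 and 3 agree on E, H; apply E, H→F, G and equate their F, G entries. No row becomes fully distinguished — the join is lossy.
Dependency preservation: the restricted closure of {E, H} across the fragments never reaches {F, G}, so E, H → F, G cannot be enforced without a join — not preserved.

lossy and not dependency-preserving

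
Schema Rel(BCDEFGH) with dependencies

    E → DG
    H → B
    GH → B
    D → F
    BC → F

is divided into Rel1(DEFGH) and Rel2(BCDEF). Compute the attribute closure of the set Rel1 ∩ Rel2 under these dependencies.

DEFG

Rel1 ∩ Rel2 = {DEF}.
E → DG applies, adding G
Closure: {DEFG}.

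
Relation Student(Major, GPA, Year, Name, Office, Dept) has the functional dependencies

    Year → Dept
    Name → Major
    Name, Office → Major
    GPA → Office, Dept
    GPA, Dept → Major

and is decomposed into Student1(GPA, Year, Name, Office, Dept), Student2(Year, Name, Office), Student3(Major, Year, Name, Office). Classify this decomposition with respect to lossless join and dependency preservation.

Lossless test (chase): Rows 1 and 2 agree on Year; apply Year→Dept and equate their Dept entries. Rows 1 and 3 agree on Year; apply Year→Dept and equate their Dept entries. Rows 1 and 2 agree on Name; apply Name→Major and equate their Major entries. Rows 1 and 3 agree on Name; apply Name→Major and equate their Major entries. Row 1 is now all distinguished symbols — the join is lossless.
Dependency preservation: the restricted closure of {GPA, Dept} across the fragments never reaches {Major}, so GPA, Dept → Major cannot be enforced without a join — not preserved.

lossless but not dependency-preserving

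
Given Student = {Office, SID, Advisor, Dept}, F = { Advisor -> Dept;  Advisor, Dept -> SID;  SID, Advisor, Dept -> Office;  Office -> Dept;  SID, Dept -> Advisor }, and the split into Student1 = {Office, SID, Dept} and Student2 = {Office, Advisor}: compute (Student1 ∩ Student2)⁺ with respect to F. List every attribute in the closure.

Office, Dept

Student1 ∩ Student2 = {Office}.
Office → Dept applies, adding Dept
Closure: {Office, Dept}.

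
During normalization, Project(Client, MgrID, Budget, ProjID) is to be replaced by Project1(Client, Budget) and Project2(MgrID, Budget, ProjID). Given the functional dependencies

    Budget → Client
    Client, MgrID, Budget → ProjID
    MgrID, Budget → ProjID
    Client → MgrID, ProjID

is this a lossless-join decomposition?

Common attributes: Project1 ∩ Project2 = {Budget}.
Closure of {Budget}: Budget → Client applies, adding Client; Client → MgrID, ProjID applies, adding MgrID, ProjID. So (Budget)⁺ = {Client, MgrID, Budget, ProjID}.
This closure contains every attribute of Project1, so Project1 ∩ Project2 → Project1. The join is lossless.

Yes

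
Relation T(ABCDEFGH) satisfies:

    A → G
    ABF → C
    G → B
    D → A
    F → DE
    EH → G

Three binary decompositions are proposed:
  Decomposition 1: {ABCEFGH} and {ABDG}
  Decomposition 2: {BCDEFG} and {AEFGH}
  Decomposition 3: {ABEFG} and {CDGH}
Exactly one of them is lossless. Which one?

Decomposition 1: common = {ABG}, closure = {ABG} → lossy.
Decomposition 2: common = {EFG}, closure = {ABCDEFG} → lossless.
Decomposition 3: common = {G}, closure = {BG} → lossy.

Decomposition 2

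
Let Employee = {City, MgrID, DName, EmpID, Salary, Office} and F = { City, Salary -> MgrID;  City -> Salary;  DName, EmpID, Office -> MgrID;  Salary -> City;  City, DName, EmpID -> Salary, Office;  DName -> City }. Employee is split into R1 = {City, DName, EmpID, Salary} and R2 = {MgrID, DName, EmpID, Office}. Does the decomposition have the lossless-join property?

Yes

Common attributes: R1 ∩ R2 = {DName, EmpID}.
Closure of {DName, EmpID}: DName → City applies, adding City; City → Salary applies, adding Salary; City, DName, EmpID → Salary, Office applies, adding Office; City, Salary → MgrID applies, adding MgrID. So (DName, EmpID)⁺ = {City, MgrID, DName, EmpID, Salary, Office}.
This closure contains every attribute of R1, so R1 ∩ R2 → R1. The join is lossless.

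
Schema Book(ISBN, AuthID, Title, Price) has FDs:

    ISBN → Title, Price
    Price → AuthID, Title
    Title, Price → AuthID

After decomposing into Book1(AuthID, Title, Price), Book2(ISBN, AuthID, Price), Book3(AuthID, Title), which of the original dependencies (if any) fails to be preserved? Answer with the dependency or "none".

none

ISBN → Title, Price: restricted closure across fragments reaches Title, Price.
Price → AuthID, Title lies within Book1.
Title, Price → AuthID lies within Book1.
Every dependency is enforceable on the fragments, so the decomposition is dependency-preserving.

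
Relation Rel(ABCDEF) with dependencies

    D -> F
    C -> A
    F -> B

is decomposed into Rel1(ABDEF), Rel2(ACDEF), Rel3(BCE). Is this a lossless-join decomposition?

Chase test. Columns are ABCDEF; row i has aⱼ where attribute j ∈ Reli, else bᵢⱼ.
Initial tableau (one row per fragment):
  row 1: a1 a2 b13 a4 a5 a6
  row 2: a1 b22 a3 a4 a5 a6
  row 3: b31 a2 a3 b34 a5 b36
Rows 2 and 3 agree on C; apply C→A and equate their A entries.
Rows 1 and 2 agree on F; apply F→B and equate their B entries.
Row 2 is now all distinguished symbols — the join is lossless.

Yes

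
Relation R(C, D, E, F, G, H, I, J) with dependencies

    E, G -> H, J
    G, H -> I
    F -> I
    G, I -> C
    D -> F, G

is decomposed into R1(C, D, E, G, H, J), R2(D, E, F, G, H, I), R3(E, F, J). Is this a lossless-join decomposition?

Chase test. Columns are C, D, E, F, G, H, I, J; row i has aⱼ where attribute j ∈ Ri, else bᵢⱼ.
Initial tableau (one row per fragment):
  row 1: a1 a2 a3 b14 a5 a6 b17 a8
  row 2: b21 a2 a3 a4 a5 a6 a7 b28
  row 3: b31 b32 a3 a4 b35 b36 b37 a8
Rows 1 and 2 agree on E, G; apply E, G→H, J and equate their H, J entries.
Rows 1 and 2 agree on G, H; apply G, H→I and equate their I entries.
Rows 2 and 3 agree on F; apply F→I and equate their I entries.
Rows 1 and 2 agree on G, I; apply G, I→C and equate their C entries.
Rows 1 and 2 agree on D; apply D→F, G and equate their F, G entries.
Row 1 is now all distinguished symbols — the join is lossless.

Yes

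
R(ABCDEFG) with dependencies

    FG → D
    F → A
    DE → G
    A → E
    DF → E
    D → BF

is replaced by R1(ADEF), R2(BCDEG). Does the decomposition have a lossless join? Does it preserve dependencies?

Lossless test: (DE)⁺ = {ABDEFG}, which contains all of one fragment — lossless.
Dependency preservation: the restricted closure of {FG} across the fragments never reaches {D}, so FG → D cannot be enforced without a join — not preserved.

lossless but not dependency-preserving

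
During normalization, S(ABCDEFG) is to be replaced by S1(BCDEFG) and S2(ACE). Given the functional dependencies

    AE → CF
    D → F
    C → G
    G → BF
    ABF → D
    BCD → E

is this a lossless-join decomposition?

No

Common attributes: S1 ∩ S2 = {CE}.
Closure of {CE}: C → G applies, adding G; G → BF applies, adding BF. So (CE)⁺ = {BCEFG}.
The closure contains neither all of S1 = {BCDEFG} nor all of S2 = {ACE}, so the common attributes are not a superkey of either fragment. The join is lossy.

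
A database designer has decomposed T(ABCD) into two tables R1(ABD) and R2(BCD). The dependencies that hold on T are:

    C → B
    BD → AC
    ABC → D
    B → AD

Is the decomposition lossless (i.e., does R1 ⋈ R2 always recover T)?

Common attributes: R1 ∩ R2 = {BD}.
Closure of {BD}: BD → AC applies, adding AC. So (BD)⁺ = {ABCD}.
This closure contains every attribute of R1, so R1 ∩ R2 → R1. The join is lossless.

Yes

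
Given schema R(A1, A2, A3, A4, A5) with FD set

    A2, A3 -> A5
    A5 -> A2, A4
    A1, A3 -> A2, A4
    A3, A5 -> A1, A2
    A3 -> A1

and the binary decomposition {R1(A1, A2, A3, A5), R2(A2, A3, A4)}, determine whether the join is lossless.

Yes

Common attributes: R1 ∩ R2 = {A2, A3}.
Closure of {A2, A3}: A2, A3 → A5 applies, adding A5; A5 → A2, A4 applies, adding A4; A3, A5 → A1, A2 applies, adding A1. So (A2, A3)⁺ = {A1, A2, A3, A4, A5}.
This closure contains every attribute of R1, so R1 ∩ R2 → R1. The join is lossless.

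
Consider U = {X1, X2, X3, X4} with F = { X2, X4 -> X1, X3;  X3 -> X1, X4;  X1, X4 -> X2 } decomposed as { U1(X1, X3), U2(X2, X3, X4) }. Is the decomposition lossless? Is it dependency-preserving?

Lossless test: (X3)⁺ = {X1, X2, X3, X4}, which contains all of one fragment — lossless.
Dependency preservation: the restricted closure of {X1, X4} across the fragments never reaches {X2}, so X1, X4 → X2 cannot be enforced without a join — not preserved.

lossless but not dependency-preserving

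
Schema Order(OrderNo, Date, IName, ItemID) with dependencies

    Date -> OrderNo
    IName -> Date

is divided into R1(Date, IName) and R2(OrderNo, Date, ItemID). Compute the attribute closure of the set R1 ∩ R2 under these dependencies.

R1 ∩ R2 = {Date}.
Date → OrderNo applies, adding OrderNo
Closure: {OrderNo, Date}.

OrderNo, Date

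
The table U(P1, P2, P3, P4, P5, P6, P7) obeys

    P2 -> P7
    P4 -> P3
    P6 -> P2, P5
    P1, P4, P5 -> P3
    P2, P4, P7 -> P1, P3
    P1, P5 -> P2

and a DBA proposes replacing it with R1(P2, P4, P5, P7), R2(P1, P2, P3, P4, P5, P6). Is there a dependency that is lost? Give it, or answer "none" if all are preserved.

none

P2 → P7 lies within R1.
P4 → P3 lies within R2.
P6 → P2, P5 lies within R2.
P1, P4, P5 → P3 lies within R2.
P2, P4, P7 → P1, P3: restricted closure across fragments reaches P1, P3.
P1, P5 → P2 lies within R2.
Every dependency is enforceable on the fragments, so the decomposition is dependency-preserving.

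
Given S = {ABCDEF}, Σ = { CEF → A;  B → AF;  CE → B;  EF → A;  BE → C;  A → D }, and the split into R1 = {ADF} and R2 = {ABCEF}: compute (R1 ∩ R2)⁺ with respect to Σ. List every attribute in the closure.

R1 ∩ R2 = {AF}.
A → D applies, adding D
Closure: {ADF}.

ADF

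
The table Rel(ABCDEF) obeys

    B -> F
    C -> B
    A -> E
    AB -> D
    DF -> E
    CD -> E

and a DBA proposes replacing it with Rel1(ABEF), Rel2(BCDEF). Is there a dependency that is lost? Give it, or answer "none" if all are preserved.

Check AB → D: no single fragment contains all of {ABD}, and the restricted closure of {AB} across the fragments never reaches {D}.
B → F is preserved.
C → B is preserved.
A → E is preserved.
DF → E is preserved.
CD → E is preserved.

AB -> D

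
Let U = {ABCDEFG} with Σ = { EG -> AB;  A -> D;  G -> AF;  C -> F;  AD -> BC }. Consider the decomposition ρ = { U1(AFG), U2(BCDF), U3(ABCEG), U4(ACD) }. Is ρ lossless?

Yes

Chase test. Columns are ABCDEFG; row i has aⱼ where attribute j ∈ Ui, else bᵢⱼ.
Initial tableau (one row per fragment):
  row 1: a1 b12 b13 b14 b15 a6 a7
  row 2: b21 a2 a3 a4 b25 a6 b27
  row 3: a1 a2 a3 b34 a5 b36 a7
  row 4: a1 b42 a3 a4 b45 b46 b47
Rows 1 and 3 agree on A; apply A→D and equate their D entries.
Rows 1 and 4 agree on A; apply A→D and equate their D entries.
Rows 1 and 3 agree on G; apply G→AF and equate their AF entries.
Rows 2 and 4 agree on C; apply C→F and equate their F entries.
Rows 1 and 3 agree on AD; apply AD→BC and equate their BC entries.
Rows 1 and 4 agree on AD; apply AD→BC and equate their BC entries.
Row 3 is now all distinguished symbols — the join is lossless.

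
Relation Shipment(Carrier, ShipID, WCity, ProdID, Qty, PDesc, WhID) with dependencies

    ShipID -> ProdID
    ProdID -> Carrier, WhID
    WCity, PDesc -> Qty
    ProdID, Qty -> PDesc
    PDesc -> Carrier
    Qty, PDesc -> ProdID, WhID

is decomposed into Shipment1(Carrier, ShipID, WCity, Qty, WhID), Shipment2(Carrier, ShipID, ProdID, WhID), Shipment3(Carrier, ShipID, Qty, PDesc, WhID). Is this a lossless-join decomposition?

Yes

Chase test. Columns are Carrier, ShipID, WCity, ProdID, Qty, PDesc, WhID; row i has aⱼ where attribute j ∈ Shipmenti, else bᵢⱼ.
Initial tableau (one row per fragment):
  row 1: a1 a2 a3 b14 a5 b16 a7
  row 2: a1 a2 b23 a4 b25 b26 a7
  row 3: a1 a2 b33 b34 a5 a6 a7
Rows 1 and 2 agree on ShipID; apply ShipID→ProdID and equate their ProdID entries.
Rows 1 and 3 agree on ShipID; apply ShipID→ProdID and equate their ProdID entries.
Rows 1 and 3 agree on ProdID, Qty; apply ProdID, Qty→PDesc and equate their PDesc entries.
Row 1 is now all distinguished symbols — the join is lossless.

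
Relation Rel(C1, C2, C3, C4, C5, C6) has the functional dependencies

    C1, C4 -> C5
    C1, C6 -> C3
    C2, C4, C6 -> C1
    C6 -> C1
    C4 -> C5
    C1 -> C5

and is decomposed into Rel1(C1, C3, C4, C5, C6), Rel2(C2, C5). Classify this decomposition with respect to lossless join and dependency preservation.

lossy but dependency-preserving

Lossless test: (C5)⁺ = {C5}, which is a superkey of neither fragment — lossy.
Dependency preservation: C2, C4, C6 → C1 is not contained in any single fragment, but the restricted closure of its left-hand side across the fragments still reaches the right-hand side; the remaining FDs each lie inside some fragment. All dependencies are preserved.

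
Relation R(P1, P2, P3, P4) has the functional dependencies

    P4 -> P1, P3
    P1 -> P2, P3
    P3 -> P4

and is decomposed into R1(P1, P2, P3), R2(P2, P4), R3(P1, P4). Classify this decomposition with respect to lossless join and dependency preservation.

lossless and dependency-preserving

Lossless test (chase): Rows 2 and 3 agree on P4; apply P4→P1, P3 and equate their P1, P3 entries. Rows 1 and 2 agree on P1; apply P1→P2, P3 and equate their P2, P3 entries. Rows 1 and 3 agree on P1; apply P1→P2, P3 and equate their P2, P3 entries. Rows 1 and 2 agree on P3; apply P3→P4 and equate their P4 entries. Row 1 is now all distinguished symbols — the join is lossless.
Dependency preservation: P4 → P1, P3; P3 → P4 are not contained in any single fragment, but the restricted closure of each left-hand side across the fragments still reaches the right-hand side; the remaining FDs each lie inside some fragment. All dependencies are preserved.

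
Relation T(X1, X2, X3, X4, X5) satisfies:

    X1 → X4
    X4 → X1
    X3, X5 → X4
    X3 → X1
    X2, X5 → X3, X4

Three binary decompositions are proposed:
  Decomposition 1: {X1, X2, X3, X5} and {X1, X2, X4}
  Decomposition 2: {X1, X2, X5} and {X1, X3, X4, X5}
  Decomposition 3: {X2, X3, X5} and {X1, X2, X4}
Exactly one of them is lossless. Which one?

Decomposition 1: common = {X1, X2}, closure = {X1, X2, X4} → lossless.
Decomposition 2: common = {X1, X5}, closure = {X1, X4, X5} → lossy.
Decomposition 3: common = {X2}, closure = {X2} → lossy.

Decomposition 1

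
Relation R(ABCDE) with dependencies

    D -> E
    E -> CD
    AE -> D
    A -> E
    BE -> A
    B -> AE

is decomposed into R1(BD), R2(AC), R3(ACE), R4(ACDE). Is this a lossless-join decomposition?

Chase test. Columns are ABCDE; row i has aⱼ where attribute j ∈ Ri, else bᵢⱼ.
Initial tableau (one row per fragment):
  row 1: b11 a2 b13 a4 b15
  row 2: a1 b22 a3 b24 b25
  row 3: a1 b32 a3 b34 a5
  row 4: a1 b42 a3 a4 a5
Rows 1 and 4 agree on D; apply D→E and equate their E entries.
Rows 1 and 3 agree on E; apply E→CD and equate their CD entries.
Rows 2 and 3 agree on A; apply A→E and equate their E entries.
Rows 1 and 2 agree on E; apply E→CD and equate their CD entries.
No row becomes fully distinguished — the join is lossy.

No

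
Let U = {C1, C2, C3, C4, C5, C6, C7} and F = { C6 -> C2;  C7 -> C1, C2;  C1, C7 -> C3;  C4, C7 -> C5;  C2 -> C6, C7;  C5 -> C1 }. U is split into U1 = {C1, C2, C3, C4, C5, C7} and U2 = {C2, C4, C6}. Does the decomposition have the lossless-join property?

Common attributes: U1 ∩ U2 = {C2, C4}.
Closure of {C2, C4}: C2 → C6, C7 applies, adding C6, C7; C7 → C1, C2 applies, adding C1; C1, C7 → C3 applies, adding C3; C4, C7 → C5 applies, adding C5. So (C2, C4)⁺ = {C1, C2, C3, C4, C5, C6, C7}.
This closure contains every attribute of U1, so U1 ∩ U2 → U1. The join is lossless.

Yes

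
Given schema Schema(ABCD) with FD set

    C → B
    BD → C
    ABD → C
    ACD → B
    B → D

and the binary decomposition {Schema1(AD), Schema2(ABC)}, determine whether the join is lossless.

No

Common attributes: Schema1 ∩ Schema2 = {A}.
No dependency enlarges {A}, so (A)⁺ = {A}.
The closure contains neither all of Schema1 = {AD} nor all of Schema2 = {ABC}, so the common attributes are not a superkey of either fragment. The join is lossy.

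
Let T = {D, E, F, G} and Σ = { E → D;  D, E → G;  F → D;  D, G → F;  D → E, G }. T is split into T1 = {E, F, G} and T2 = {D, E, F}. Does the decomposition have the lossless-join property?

Common attributes: T1 ∩ T2 = {E, F}.
Closure of {E, F}: E → D applies, adding D; D, E → G applies, adding G. So (E, F)⁺ = {D, E, F, G}.
This closure contains every attribute of T1, so T1 ∩ T2 → T1. The join is lossless.

Yes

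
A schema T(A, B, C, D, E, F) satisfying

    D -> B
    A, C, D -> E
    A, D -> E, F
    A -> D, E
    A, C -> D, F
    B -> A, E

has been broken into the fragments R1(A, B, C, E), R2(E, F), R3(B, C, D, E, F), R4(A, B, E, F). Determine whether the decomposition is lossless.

Chase test. Columns are A, B, C, D, E, F; row i has aⱼ where attribute j ∈ Ri, else bᵢⱼ.
Initial tableau (one row per fragment):
  row 1: a1 a2 a3 b14 a5 b16
  row 2: b21 b22 b23 b24 a5 a6
  row 3: b31 a2 a3 a4 a5 a6
  row 4: a1 a2 b43 b44 a5 a6
Rows 1 and 4 agree on A; apply A→D, E and equate their D, E entries.
Rows 1 and 3 agree on B; apply B→A, E and equate their A, E entries.
Rows 1 and 4 agree on A, D; apply A, D→E, F and equate their E, F entries.
Rows 1 and 3 agree on A; apply A→D, E and equate their D, E entries.
Row 1 is now all distinguished symbols — the join is lossless.

Yes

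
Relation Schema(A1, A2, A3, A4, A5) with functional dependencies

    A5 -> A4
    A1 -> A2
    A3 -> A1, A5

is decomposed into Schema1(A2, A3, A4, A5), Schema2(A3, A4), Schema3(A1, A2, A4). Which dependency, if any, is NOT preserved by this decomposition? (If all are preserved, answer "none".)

Check A3 → A1, A5: no single fragment contains all of {A1, A3, A5}, and the restricted closure of {A3} across the fragments never reaches {A1, A5}.
A5 → A4 is preserved.
A1 → A2 is preserved.

A3 -> A1, A5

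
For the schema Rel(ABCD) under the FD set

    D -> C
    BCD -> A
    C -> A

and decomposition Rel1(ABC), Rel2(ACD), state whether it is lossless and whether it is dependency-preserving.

lossy but dependency-preserving

Lossless test: (AC)⁺ = {AC}, which is a superkey of neither fragment — lossy.
Dependency preservation: BCD → A is not contained in any single fragment, but the restricted closure of its left-hand side across the fragments still reaches the right-hand side; the remaining FDs each lie inside some fragment. All dependencies are preserved.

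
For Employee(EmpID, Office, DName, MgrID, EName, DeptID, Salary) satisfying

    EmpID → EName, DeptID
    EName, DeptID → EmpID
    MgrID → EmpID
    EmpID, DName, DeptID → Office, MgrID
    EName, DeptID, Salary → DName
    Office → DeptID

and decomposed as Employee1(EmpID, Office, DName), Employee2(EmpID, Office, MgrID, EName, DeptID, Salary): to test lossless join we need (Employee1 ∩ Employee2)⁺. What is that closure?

EmpID, Office, EName, DeptID

Employee1 ∩ Employee2 = {EmpID, Office}.
EmpID → EName, DeptID applies, adding EName, DeptID
Closure: {EmpID, Office, EName, DeptID}.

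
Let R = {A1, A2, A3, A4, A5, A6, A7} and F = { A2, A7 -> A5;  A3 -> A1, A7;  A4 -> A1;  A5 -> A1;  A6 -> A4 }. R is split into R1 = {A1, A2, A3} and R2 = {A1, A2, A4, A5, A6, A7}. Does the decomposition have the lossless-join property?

No

Common attributes: R1 ∩ R2 = {A1, A2}.
No dependency enlarges {A1, A2}, so (A1, A2)⁺ = {A1, A2}.
The closure contains neither all of R1 = {A1, A2, A3} nor all of R2 = {A1, A2, A4, A5, A6, A7}, so the common attributes are not a superkey of either fragment. The join is lossy.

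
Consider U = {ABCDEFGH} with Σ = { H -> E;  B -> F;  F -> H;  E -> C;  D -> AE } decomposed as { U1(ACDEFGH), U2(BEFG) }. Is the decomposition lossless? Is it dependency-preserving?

Lossless test: (EFG)⁺ = {CEFGH}, which is a superkey of neither fragment — lossy.
Dependency preservation: every FD's attributes lie within a single fragment, so each can be enforced locally — preserved.

lossy but dependency-preserving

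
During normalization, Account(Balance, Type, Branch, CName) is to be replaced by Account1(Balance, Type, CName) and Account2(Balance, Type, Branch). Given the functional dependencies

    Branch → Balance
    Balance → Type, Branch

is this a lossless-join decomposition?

Yes

Common attributes: Account1 ∩ Account2 = {Balance, Type}.
Closure of {Balance, Type}: Balance → Type, Branch applies, adding Branch. So (Balance, Type)⁺ = {Balance, Type, Branch}.
This closure contains every attribute of Account2, so Account1 ∩ Account2 → Account2. The join is lossless.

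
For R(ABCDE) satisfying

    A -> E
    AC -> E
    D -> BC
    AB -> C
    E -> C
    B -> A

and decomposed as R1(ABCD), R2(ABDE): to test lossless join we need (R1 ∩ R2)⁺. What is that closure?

R1 ∩ R2 = {ABD}.
A → E applies, adding E
D → BC applies, adding C
Closure: {ABCDE}.

ABCDE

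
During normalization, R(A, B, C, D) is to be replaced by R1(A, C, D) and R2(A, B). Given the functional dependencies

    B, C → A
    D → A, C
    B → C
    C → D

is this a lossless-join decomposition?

Common attributes: R1 ∩ R2 = {A}.
No dependency enlarges {A}, so (A)⁺ = {A}.
The closure contains neither all of R1 = {A, C, D} nor all of R2 = {A, B}, so the common attributes are not a superkey of either fragment. The join is lossy.

No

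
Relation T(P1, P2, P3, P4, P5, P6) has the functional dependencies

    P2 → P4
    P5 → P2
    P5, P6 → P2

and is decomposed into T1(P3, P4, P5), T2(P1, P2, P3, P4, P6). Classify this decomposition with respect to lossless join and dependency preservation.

lossy and not dependency-preserving

Lossless test: (P3, P4)⁺ = {P3, P4}, which is a superkey of neither fragment — lossy.
Dependency preservation: the restricted closure of {P5} across the fragments never reaches {P2}, so P5 → P2 cannot be enforced without a join — not preserved.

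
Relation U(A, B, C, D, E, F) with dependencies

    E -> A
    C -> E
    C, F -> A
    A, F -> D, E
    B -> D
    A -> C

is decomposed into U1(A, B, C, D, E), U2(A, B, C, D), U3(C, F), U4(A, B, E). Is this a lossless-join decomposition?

Chase test. Columns are A, B, C, D, E, F; row i has aⱼ where attribute j ∈ Ui, else bᵢⱼ.
Initial tableau (one row per fragment):
  row 1: a1 a2 a3 a4 a5 b16
  row 2: a1 a2 a3 a4 b25 b26
  row 3: b31 b32 a3 b34 b35 a6
  row 4: a1 a2 b43 b44 a5 b46
Rows 1 and 2 agree on C; apply C→E and equate their E entries.
Rows 1 and 3 agree on C; apply C→E and equate their E entries.
Rows 1 and 4 agree on B; apply B→D and equate their D entries.
Rows 1 and 4 agree on A; apply A→C and equate their C entries.
Rows 1 and 3 agree on E; apply E→A and equate their A entries.
No row becomes fully distinguished — the join is lossy.

No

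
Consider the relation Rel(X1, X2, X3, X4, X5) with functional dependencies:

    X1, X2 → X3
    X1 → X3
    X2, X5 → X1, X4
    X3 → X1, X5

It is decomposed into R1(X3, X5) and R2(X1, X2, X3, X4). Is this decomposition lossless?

Common attributes: R1 ∩ R2 = {X3}.
Closure of {X3}: X3 → X1, X5 applies, adding X1, X5. So (X3)⁺ = {X1, X3, X5}.
This closure contains every attribute of R1, so R1 ∩ R2 → R1. The join is lossless.

Yes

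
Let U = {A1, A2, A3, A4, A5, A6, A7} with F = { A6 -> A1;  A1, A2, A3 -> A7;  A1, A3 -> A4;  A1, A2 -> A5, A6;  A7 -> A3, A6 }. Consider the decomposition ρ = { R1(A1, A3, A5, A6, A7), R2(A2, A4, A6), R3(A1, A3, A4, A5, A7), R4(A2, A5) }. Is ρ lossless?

No

Chase test. Columns are A1, A2, A3, A4, A5, A6, A7; row i has aⱼ where attribute j ∈ Ri, else bᵢⱼ.
Initial tableau (one row per fragment):
  row 1: a1 b12 a3 b14 a5 a6 a7
  row 2: b21 a2 b23 a4 b25 a6 b27
  row 3: a1 b32 a3 a4 a5 b36 a7
  row 4: b41 a2 b43 b44 a5 b46 b47
Rows 1 and 2 agree on A6; apply A6→A1 and equate their A1 entries.
Rows 1 and 3 agree on A1, A3; apply A1, A3→A4 and equate their A4 entries.
Rows 1 and 3 agree on A7; apply A7→A3, A6 and equate their A3, A6 entries.
No row becomes fully distinguished — the join is lossy.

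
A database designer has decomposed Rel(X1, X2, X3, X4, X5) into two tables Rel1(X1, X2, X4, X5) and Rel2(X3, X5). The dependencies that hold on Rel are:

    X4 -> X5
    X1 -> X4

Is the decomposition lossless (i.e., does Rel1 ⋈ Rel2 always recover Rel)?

No

Common attributes: Rel1 ∩ Rel2 = {X5}.
No dependency enlarges {X5}, so (X5)⁺ = {X5}.
The closure contains neither all of Rel1 = {X1, X2, X4, X5} nor all of Rel2 = {X3, X5}, so the common attributes are not a superkey of either fragment. The join is lossy.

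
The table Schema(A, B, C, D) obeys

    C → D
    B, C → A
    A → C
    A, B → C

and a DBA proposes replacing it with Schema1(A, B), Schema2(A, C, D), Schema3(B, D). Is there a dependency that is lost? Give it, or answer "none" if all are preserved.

B, C → A

Check B, C → A: no single fragment contains all of {A, B, C}, and the restricted closure of {B, C} across the fragments never reaches {A}.
C → D is preserved.
A → C is preserved.
A, B → C is preserved.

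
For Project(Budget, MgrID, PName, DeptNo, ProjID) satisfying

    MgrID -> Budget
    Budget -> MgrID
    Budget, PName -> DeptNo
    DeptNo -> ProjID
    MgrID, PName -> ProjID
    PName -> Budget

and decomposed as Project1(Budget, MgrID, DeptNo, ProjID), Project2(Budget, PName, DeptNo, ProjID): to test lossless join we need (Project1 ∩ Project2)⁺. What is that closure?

Project1 ∩ Project2 = {Budget, DeptNo, ProjID}.
Budget → MgrID applies, adding MgrID
Closure: {Budget, MgrID, DeptNo, ProjID}.

Budget, MgrID, DeptNo, ProjID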